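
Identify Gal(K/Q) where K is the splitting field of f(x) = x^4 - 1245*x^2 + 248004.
Gal(K/Q) = Z/2Z (cyclic of order 2)

f factors as (x^2 - 996)(x^2 - 249), so the splitting field is K = Q(sqrt(996), sqrt(249)). The squarefree part of 996 is 249 and the squarefree part of 249 is also 249, so sqrt(996) and sqrt(249) are both rational multiples of sqrt(249). Hence Q(sqrt(996)) = Q(sqrt(249)) = Q(sqrt(249)), and the splitting field collapses to a single degree-2 extension with Galois group Z/2Z.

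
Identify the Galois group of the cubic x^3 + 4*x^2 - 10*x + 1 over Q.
Gal(K/Q) = S_3 (symmetric group of order 6)

Compute the discriminant of x^3 + (4)*x^2 + (-10)*x + (1): Δ = 4597. Since Δ is not a rational square, the Galois group is not contained in A_3; it must be the full S_3 (irreducibility of the cubic rules out anything smaller).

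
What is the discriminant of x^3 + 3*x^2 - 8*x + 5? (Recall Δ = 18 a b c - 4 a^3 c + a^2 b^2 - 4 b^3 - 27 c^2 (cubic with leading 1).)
Δ = -751

For x^3 + a x^2 + b x + c the discriminant is Δ = 18 a b c - 4 a^3 c + a^2 b^2 - 4 b^3 - 27 c^2.
Plug a = 3, b = -8, c = 5:
  18*(3)*(-8)*(5) - 4*(3)^3*(5) + (3)^2*(-8)^2 - 4*(-8)^3 - 27*(5)^2
  = -2160 + (-540) + 576 + (2048) + (-675)
  = -751.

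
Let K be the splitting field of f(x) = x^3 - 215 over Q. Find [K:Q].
[K:Q] = 6

x^3 - 215 has one real root r = 215^(1/3) and two complex roots r*zeta_3, r*zeta_3^2 where zeta_3 = e^(2*pi*i/3). The splitting field is Q(r, zeta_3). [Q(r):Q] = 3 and [Q(zeta_3):Q] = 2 with gcd = 1, so [Q(r, zeta_3):Q] = 3 * 2 = 6.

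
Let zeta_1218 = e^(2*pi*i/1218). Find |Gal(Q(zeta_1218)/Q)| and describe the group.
|Gal(Q(zeta_1218)/Q)| = phi(1218) = 336; group ≅ (Z/1218Z)^* ≅ Z/2Z × Z/6Z × Z/28Z

The n-th cyclotomic polynomial Φ_1218(x) is the minimal polynomial of zeta_1218 over Q and has degree phi(1218) = 336. So Q(zeta_1218) is a degree-336 Galois extension with Galois group (Z/1218Z)^*. By CRT, (Z/1218Z)^* ≅ (Z/2Z)^* × (Z/3Z)^* × (Z/7Z)^* × (Z/29Z)^*. Each prime-power unit group is (Z/2Z)^* ≅ trivial group (order 1); (Z/3Z)^* ≅ Z/2Z; (Z/7Z)^* ≅ Z/6Z; (Z/29Z)^* ≅ Z/28Z. Hence Gal(Q(zeta_1218)/Q) ≅ Z/2Z × Z/6Z × Z/28Z.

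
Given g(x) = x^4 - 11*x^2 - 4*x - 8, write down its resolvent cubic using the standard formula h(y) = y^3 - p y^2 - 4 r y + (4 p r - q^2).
h(y) = y^3 + 11*y^2 + 32*y + 336

Identify coefficients: p = -11, q = -4, r = -8.
Plug into h(y) = y^3 - p y^2 - 4 r y + (4 p r - q^2):
  h(y) = y^3 - (-11) y^2 - 4*(-8) y + (4*(-11)*(-8) - (-4)^2)
       = y^3 + (11) y^2 + (32) y + (336).
Simplifying: h(y) = y^3 + 11*y^2 + 32*y + 336.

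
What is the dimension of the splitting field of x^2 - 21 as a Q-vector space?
[K:Q] = 2

The polynomial x^2 - 21 is irreducible over Q since 21 is not a perfect square. Its splitting field is Q(sqrt(21)), which has degree 2 over Q.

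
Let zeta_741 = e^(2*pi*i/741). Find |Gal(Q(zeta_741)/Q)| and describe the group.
|Gal(Q(zeta_741)/Q)| = phi(741) = 432; group ≅ (Z/741Z)^* ≅ Z/2Z × Z/12Z × Z/18Z

The n-th cyclotomic polynomial Φ_741(x) is the minimal polynomial of zeta_741 over Q and has degree phi(741) = 432. So Q(zeta_741) is a degree-432 Galois extension with Galois group (Z/741Z)^*. By CRT, (Z/741Z)^* ≅ (Z/3Z)^* × (Z/13Z)^* × (Z/19Z)^*. Each prime-power unit group is (Z/3Z)^* ≅ Z/2Z; (Z/13Z)^* ≅ Z/12Z; (Z/19Z)^* ≅ Z/18Z. Hence Gal(Q(zeta_741)/Q) ≅ Z/2Z × Z/12Z × Z/18Z.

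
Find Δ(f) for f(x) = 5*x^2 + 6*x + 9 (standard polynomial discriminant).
Δ = -144

For a quadratic a x^2 + b x + c the discriminant is Δ = b^2 - 4ac = (6)^2 - 4*(5)*(9) = 36 - (180) = -144.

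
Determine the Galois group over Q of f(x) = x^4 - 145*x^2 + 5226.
Gal(K/Q) = V_4 (Klein four-group, Z/2Z × Z/2Z)

f factors as (x^2 - 67)(x^2 - 78), so the splitting field is K = Q(sqrt(67), sqrt(78)). The elements 67, 78, 5226 are all non-squares in Q, so sqrt(67) and sqrt(78) generate independent quadratic extensions. Thus [K:Q] = 4 and Gal(K/Q) is generated by the two order-2 automorphisms sqrt(67) ↦ -sqrt(67) and sqrt(78) ↦ -sqrt(78), giving V_4.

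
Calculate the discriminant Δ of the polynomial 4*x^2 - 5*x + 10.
Δ = -135

For a quadratic a x^2 + b x + c the discriminant is Δ = b^2 - 4ac = (-5)^2 - 4*(4)*(10) = 25 - (160) = -135.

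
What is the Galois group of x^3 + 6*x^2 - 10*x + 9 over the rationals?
Gal(K/Q) = S_3 (symmetric group of order 6)

Compute the discriminant of x^3 + (6)*x^2 + (-10)*x + (9): Δ = -12083. Since Δ is not a rational square, the Galois group is not contained in A_3; it must be the full S_3 (irreducibility of the cubic rules out anything smaller).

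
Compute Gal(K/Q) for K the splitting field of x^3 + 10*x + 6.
Gal(K/Q) = S_3 (symmetric group of order 6)

Compute the discriminant of x^3 + (0)*x^2 + (10)*x + (6): Δ = -4972. Since Δ is not a rational square, the Galois group is not contained in A_3; it must be the full S_3 (irreducibility of the cubic rules out anything smaller).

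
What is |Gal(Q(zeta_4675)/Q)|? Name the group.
|Gal(Q(zeta_4675)/Q)| = phi(4675) = 3200; group ≅ (Z/4675Z)^* ≅ Z/10Z × Z/16Z × Z/20Z

The n-th cyclotomic polynomial Φ_4675(x) is the minimal polynomial of zeta_4675 over Q and has degree phi(4675) = 3200. So Q(zeta_4675) is a degree-3200 Galois extension with Galois group (Z/4675Z)^*. By CRT, (Z/4675Z)^* ≅ (Z/25Z)^* × (Z/11Z)^* × (Z/17Z)^*. Each prime-power unit group is (Z/25Z)^* ≅ Z/20Z; (Z/11Z)^* ≅ Z/10Z; (Z/17Z)^* ≅ Z/16Z. Hence Gal(Q(zeta_4675)/Q) ≅ Z/10Z × Z/16Z × Z/20Z.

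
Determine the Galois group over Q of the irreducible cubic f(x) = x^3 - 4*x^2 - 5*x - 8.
Gal(K/Q) = S_3 (symmetric group of order 6)

Compute the discriminant of x^3 + (-4)*x^2 + (-5)*x + (-8): Δ = -5756. Since Δ is not a rational square, the Galois group is not contained in A_3; it must be the full S_3 (irreducibility of the cubic rules out anything smaller).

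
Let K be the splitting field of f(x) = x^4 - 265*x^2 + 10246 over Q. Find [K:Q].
[K:Q] = 4

f factors as (x^2 - 218)(x^2 - 47); the splitting field is K = Q(sqrt(218), sqrt(47)). Since 218, 47, and 10246 are all non-squares in Q, the three subfields Q(sqrt(218)), Q(sqrt(47)), Q(sqrt(10246)) are distinct degree-2 extensions, so [K:Q] = 4 (Klein four Galois group).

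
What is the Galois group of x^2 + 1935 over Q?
Gal(K/Q) = Z/2Z (cyclic of order 2)

x^2 + 1935 is irreducible over Q since -1935 is not a rational square. The splitting field Q(sqrt(-1935)) has degree 2 over Q, and its unique nontrivial automorphism is sqrt(-1935) ↦ -sqrt(-1935). Hence Gal(Q(sqrt(-1935))/Q) = Z/2Z.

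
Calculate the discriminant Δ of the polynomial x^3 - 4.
Δ = -432

For a depressed cubic x^3 + p x + q the discriminant is Δ = -4 p^3 - 27 q^2 = -4*(0)^3 - 27*(-4)^2 = 0 - 432 = -432.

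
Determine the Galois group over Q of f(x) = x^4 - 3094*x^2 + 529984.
Gal(K/Q) = Z/2Z (cyclic of order 2)

f factors as (x^2 - 2912)(x^2 - 182), so the splitting field is K = Q(sqrt(2912), sqrt(182)). The squarefree part of 2912 is 182 and the squarefree part of 182 is also 182, so sqrt(2912) and sqrt(182) are both rational multiples of sqrt(182). Hence Q(sqrt(2912)) = Q(sqrt(182)) = Q(sqrt(182)), and the splitting field collapses to a single degree-2 extension with Galois group Z/2Z.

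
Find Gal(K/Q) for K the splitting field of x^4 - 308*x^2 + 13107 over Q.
Gal(K/Q) = V_4 (Klein four-group, Z/2Z × Z/2Z)

f factors as (x^2 - 51)(x^2 - 257), so the splitting field is K = Q(sqrt(51), sqrt(257)). The elements 51, 257, 13107 are all non-squares in Q, so sqrt(51) and sqrt(257) generate independent quadratic extensions. Thus [K:Q] = 4 and Gal(K/Q) is generated by the two order-2 automorphisms sqrt(51) ↦ -sqrt(51) and sqrt(257) ↦ -sqrt(257), giving V_4.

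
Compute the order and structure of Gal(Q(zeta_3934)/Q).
|Gal(Q(zeta_3934)/Q)| = phi(3934) = 1680; group ≅ (Z/3934Z)^* ≅ Z/6Z × Z/280Z

The n-th cyclotomic polynomial Φ_3934(x) is the minimal polynomial of zeta_3934 over Q and has degree phi(3934) = 1680. So Q(zeta_3934) is a degree-1680 Galois extension with Galois group (Z/3934Z)^*. By CRT, (Z/3934Z)^* ≅ (Z/2Z)^* × (Z/7Z)^* × (Z/281Z)^*. Each prime-power unit group is (Z/2Z)^* ≅ trivial group (order 1); (Z/7Z)^* ≅ Z/6Z; (Z/281Z)^* ≅ Z/280Z. Hence Gal(Q(zeta_3934)/Q) ≅ Z/6Z × Z/280Z.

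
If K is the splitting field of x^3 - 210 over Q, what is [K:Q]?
[K:Q] = 6

x^3 - 210 has one real root r = 210^(1/3) and two complex roots r*zeta_3, r*zeta_3^2 where zeta_3 = e^(2*pi*i/3). The splitting field is Q(r, zeta_3). [Q(r):Q] = 3 and [Q(zeta_3):Q] = 2 with gcd = 1, so [Q(r, zeta_3):Q] = 3 * 2 = 6.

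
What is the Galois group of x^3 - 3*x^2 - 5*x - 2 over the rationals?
Gal(K/Q) = S_3 (symmetric group of order 6)

Compute the discriminant of x^3 + (-3)*x^2 + (-5)*x + (-2): Δ = -139. Since Δ is not a rational square, the Galois group is not contained in A_3; it must be the full S_3 (irreducibility of the cubic rules out anything smaller).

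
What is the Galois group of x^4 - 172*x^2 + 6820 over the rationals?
Gal(K/Q) = V_4 (Klein four-group, Z/2Z × Z/2Z)

f factors as (x^2 - 110)(x^2 - 62), so the splitting field is K = Q(sqrt(110), sqrt(62)). The elements 110, 62, 6820 are all non-squares in Q, so sqrt(110) and sqrt(62) generate independent quadratic extensions. Thus [K:Q] = 4 and Gal(K/Q) is generated by the two order-2 automorphisms sqrt(110) ↦ -sqrt(110) and sqrt(62) ↦ -sqrt(62), giving V_4.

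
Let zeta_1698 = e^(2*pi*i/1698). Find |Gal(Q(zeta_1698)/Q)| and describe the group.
|Gal(Q(zeta_1698)/Q)| = phi(1698) = 564; group ≅ (Z/1698Z)^* ≅ Z/2Z × Z/282Z

The n-th cyclotomic polynomial Φ_1698(x) is the minimal polynomial of zeta_1698 over Q and has degree phi(1698) = 564. So Q(zeta_1698) is a degree-564 Galois extension with Galois group (Z/1698Z)^*. By CRT, (Z/1698Z)^* ≅ (Z/2Z)^* × (Z/3Z)^* × (Z/283Z)^*. Each prime-power unit group is (Z/2Z)^* ≅ trivial group (order 1); (Z/3Z)^* ≅ Z/2Z; (Z/283Z)^* ≅ Z/282Z. Hence Gal(Q(zeta_1698)/Q) ≅ Z/2Z × Z/282Z.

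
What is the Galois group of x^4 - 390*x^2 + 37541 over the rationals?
Gal(K/Q) = V_4 (Klein four-group, Z/2Z × Z/2Z)

f factors as (x^2 - 173)(x^2 - 217), so the splitting field is K = Q(sqrt(173), sqrt(217)). The elements 173, 217, 37541 are all non-squares in Q, so sqrt(173) and sqrt(217) generate independent quadratic extensions. Thus [K:Q] = 4 and Gal(K/Q) is generated by the two order-2 automorphisms sqrt(173) ↦ -sqrt(173) and sqrt(217) ↦ -sqrt(217), giving V_4.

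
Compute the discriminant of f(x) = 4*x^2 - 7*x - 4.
Δ = 113

For a quadratic a x^2 + b x + c the discriminant is Δ = b^2 - 4ac = (-7)^2 - 4*(4)*(-4) = 49 - (-64) = 113.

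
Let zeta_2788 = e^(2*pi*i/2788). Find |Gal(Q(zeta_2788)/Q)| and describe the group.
|Gal(Q(zeta_2788)/Q)| = phi(2788) = 1280; group ≅ (Z/2788Z)^* ≅ Z/2Z × Z/16Z × Z/40Z

The n-th cyclotomic polynomial Φ_2788(x) is the minimal polynomial of zeta_2788 over Q and has degree phi(2788) = 1280. So Q(zeta_2788) is a degree-1280 Galois extension with Galois group (Z/2788Z)^*. By CRT, (Z/2788Z)^* ≅ (Z/4Z)^* × (Z/17Z)^* × (Z/41Z)^*. Each prime-power unit group is (Z/4Z)^* ≅ Z/2Z; (Z/17Z)^* ≅ Z/16Z; (Z/41Z)^* ≅ Z/40Z. Hence Gal(Q(zeta_2788)/Q) ≅ Z/2Z × Z/16Z × Z/40Z.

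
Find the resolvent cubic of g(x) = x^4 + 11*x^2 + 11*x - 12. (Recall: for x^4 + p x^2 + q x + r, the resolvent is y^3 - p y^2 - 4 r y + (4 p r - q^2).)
h(y) = y^3 - 11*y^2 + 48*y - 649

Identify coefficients: p = 11, q = 11, r = -12.
Plug into h(y) = y^3 - p y^2 - 4 r y + (4 p r - q^2):
  h(y) = y^3 - (11) y^2 - 4*(-12) y + (4*(11)*(-12) - (11)^2)
       = y^3 + (-11) y^2 + (48) y + (-649).
Simplifying: h(y) = y^3 - 11*y^2 + 48*y - 649.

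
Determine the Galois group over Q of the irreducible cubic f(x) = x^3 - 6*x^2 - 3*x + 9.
Gal(K/Q) = S_3 (symmetric group of order 6)

Compute the discriminant of x^3 + (-6)*x^2 + (-3)*x + (9): Δ = 8937. Since Δ is not a rational square, the Galois group is not contained in A_3; it must be the full S_3 (irreducibility of the cubic rules out anything smaller).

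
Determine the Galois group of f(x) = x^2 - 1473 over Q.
Gal(K/Q) = Z/2Z (cyclic of order 2)

x^2 - 1473 is irreducible over Q since 1473 is not a rational square. The splitting field Q(sqrt(1473)) has degree 2 over Q, and its unique nontrivial automorphism is sqrt(1473) ↦ -sqrt(1473). Hence Gal(Q(sqrt(1473))/Q) = Z/2Z.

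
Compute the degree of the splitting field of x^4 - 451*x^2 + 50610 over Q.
[K:Q] = 4

f factors as (x^2 - 210)(x^2 - 241); the splitting field is K = Q(sqrt(210), sqrt(241)). Since 210, 241, and 50610 are all non-squares in Q, the three subfields Q(sqrt(210)), Q(sqrt(241)), Q(sqrt(50610)) are distinct degree-2 extensions, so [K:Q] = 4 (Klein four Galois group).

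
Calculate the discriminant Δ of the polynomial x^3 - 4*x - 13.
Δ = -4307

For a depressed cubic x^3 + p x + q the discriminant is Δ = -4 p^3 - 27 q^2 = -4*(-4)^3 - 27*(-13)^2 = 256 - 4563 = -4307.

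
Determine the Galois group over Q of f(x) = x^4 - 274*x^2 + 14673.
Gal(K/Q) = V_4 (Klein four-group, Z/2Z × Z/2Z)

f factors as (x^2 - 201)(x^2 - 73), so the splitting field is K = Q(sqrt(201), sqrt(73)). The elements 201, 73, 14673 are all non-squares in Q, so sqrt(201) and sqrt(73) generate independent quadratic extensions. Thus [K:Q] = 4 and Gal(K/Q) is generated by the two order-2 automorphisms sqrt(201) ↦ -sqrt(201) and sqrt(73) ↦ -sqrt(73), giving V_4.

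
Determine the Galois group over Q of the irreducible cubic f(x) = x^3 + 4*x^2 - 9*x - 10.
Gal(K/Q) = S_3 (symmetric group of order 6)

Compute the discriminant of x^3 + (4)*x^2 + (-9)*x + (-10): Δ = 10552. Since Δ is not a rational square, the Galois group is not contained in A_3; it must be the full S_3 (irreducibility of the cubic rules out anything smaller).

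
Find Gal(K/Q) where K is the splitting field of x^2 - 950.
Gal(K/Q) = Z/2Z (cyclic of order 2)

x^2 - 950 is irreducible over Q since 950 is not a rational square. The splitting field Q(sqrt(950)) has degree 2 over Q, and its unique nontrivial automorphism is sqrt(950) ↦ -sqrt(950). Hence Gal(Q(sqrt(950))/Q) = Z/2Z.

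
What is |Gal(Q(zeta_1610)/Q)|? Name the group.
|Gal(Q(zeta_1610)/Q)| = phi(1610) = 528; group ≅ (Z/1610Z)^* ≅ Z/4Z × Z/6Z × Z/22Z

The n-th cyclotomic polynomial Φ_1610(x) is the minimal polynomial of zeta_1610 over Q and has degree phi(1610) = 528. So Q(zeta_1610) is a degree-528 Galois extension with Galois group (Z/1610Z)^*. By CRT, (Z/1610Z)^* ≅ (Z/2Z)^* × (Z/5Z)^* × (Z/7Z)^* × (Z/23Z)^*. Each prime-power unit group is (Z/2Z)^* ≅ trivial group (order 1); (Z/5Z)^* ≅ Z/4Z; (Z/7Z)^* ≅ Z/6Z; (Z/23Z)^* ≅ Z/22Z. Hence Gal(Q(zeta_1610)/Q) ≅ Z/4Z × Z/6Z × Z/22Z.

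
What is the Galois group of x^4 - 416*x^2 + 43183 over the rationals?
Gal(K/Q) = V_4 (Klein four-group, Z/2Z × Z/2Z)

f factors as (x^2 - 217)(x^2 - 199), so the splitting field is K = Q(sqrt(217), sqrt(199)). The elements 217, 199, 43183 are all non-squares in Q, so sqrt(217) and sqrt(199) generate independent quadratic extensions. Thus [K:Q] = 4 and Gal(K/Q) is generated by the two order-2 automorphisms sqrt(217) ↦ -sqrt(217) and sqrt(199) ↦ -sqrt(199), giving V_4.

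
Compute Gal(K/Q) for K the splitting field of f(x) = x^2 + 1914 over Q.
Gal(K/Q) = Z/2Z (cyclic of order 2)

x^2 + 1914 is irreducible over Q since -1914 is not a rational square. The splitting field Q(sqrt(-1914)) has degree 2 over Q, and its unique nontrivial automorphism is sqrt(-1914) ↦ -sqrt(-1914). Hence Gal(Q(sqrt(-1914))/Q) = Z/2Z.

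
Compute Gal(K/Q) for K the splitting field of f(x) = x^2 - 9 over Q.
Gal(K/Q) = trivial group (order 1)

x^2 - 9 factors as (x - 3)(x + 3) over Q, so its splitting field is Q itself and the Galois group is trivial.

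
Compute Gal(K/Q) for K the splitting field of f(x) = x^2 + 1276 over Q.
Gal(K/Q) = Z/2Z (cyclic of order 2)

x^2 + 1276 is irreducible over Q since -1276 is not a rational square. The splitting field Q(sqrt(-1276)) has degree 2 over Q, and its unique nontrivial automorphism is sqrt(-1276) ↦ -sqrt(-1276). Hence Gal(Q(sqrt(-1276))/Q) = Z/2Z.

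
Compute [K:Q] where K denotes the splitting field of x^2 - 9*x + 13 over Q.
[K:Q] = 2

The discriminant of x^2 + (-9)*x + (13) is b^2 - 4c = 81 - (52) = 29. Since 29 is not a perfect square in Q, the polynomial is irreducible over Q. Its two roots generate a degree-2 extension, so [K:Q] = 2.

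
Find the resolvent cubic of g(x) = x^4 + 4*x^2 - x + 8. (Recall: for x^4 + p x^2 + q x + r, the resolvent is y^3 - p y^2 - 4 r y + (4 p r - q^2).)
h(y) = y^3 - 4*y^2 - 32*y + 127

Identify coefficients: p = 4, q = -1, r = 8.
Plug into h(y) = y^3 - p y^2 - 4 r y + (4 p r - q^2):
  h(y) = y^3 - (4) y^2 - 4*(8) y + (4*(4)*(8) - (-1)^2)
       = y^3 + (-4) y^2 + (-32) y + (127).
Simplifying: h(y) = y^3 - 4*y^2 - 32*y + 127.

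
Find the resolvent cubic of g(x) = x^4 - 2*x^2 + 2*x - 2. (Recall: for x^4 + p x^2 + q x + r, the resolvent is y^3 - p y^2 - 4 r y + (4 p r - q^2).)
h(y) = y^3 + 2*y^2 + 8*y + 12

Identify coefficients: p = -2, q = 2, r = -2.
Plug into h(y) = y^3 - p y^2 - 4 r y + (4 p r - q^2):
  h(y) = y^3 - (-2) y^2 - 4*(-2) y + (4*(-2)*(-2) - (2)^2)
       = y^3 + (2) y^2 + (8) y + (12).
Simplifying: h(y) = y^3 + 2*y^2 + 8*y + 12.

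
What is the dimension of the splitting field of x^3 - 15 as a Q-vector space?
[K:Q] = 6

x^3 - 15 has one real root r = 15^(1/3) and two complex roots r*zeta_3, r*zeta_3^2 where zeta_3 = e^(2*pi*i/3). The splitting field is Q(r, zeta_3). [Q(r):Q] = 3 and [Q(zeta_3):Q] = 2 with gcd = 1, so [Q(r, zeta_3):Q] = 3 * 2 = 6.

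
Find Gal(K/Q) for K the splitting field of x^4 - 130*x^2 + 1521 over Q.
Gal(K/Q) = Z/2Z (cyclic of order 2)

f factors as (x^2 - 117)(x^2 - 13), so the splitting field is K = Q(sqrt(117), sqrt(13)). The squarefree part of 117 is 13 and the squarefree part of 13 is also 13, so sqrt(117) and sqrt(13) are both rational multiples of sqrt(13). Hence Q(sqrt(117)) = Q(sqrt(13)) = Q(sqrt(13)), and the splitting field collapses to a single degree-2 extension with Galois group Z/2Z.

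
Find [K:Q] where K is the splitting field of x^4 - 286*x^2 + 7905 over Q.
[K:Q] = 4

f factors as (x^2 - 255)(x^2 - 31); the splitting field is K = Q(sqrt(255), sqrt(31)). Since 255, 31, and 7905 are all non-squares in Q, the three subfields Q(sqrt(255)), Q(sqrt(31)), Q(sqrt(7905)) are distinct degree-2 extensions, so [K:Q] = 4 (Klein four Galois group).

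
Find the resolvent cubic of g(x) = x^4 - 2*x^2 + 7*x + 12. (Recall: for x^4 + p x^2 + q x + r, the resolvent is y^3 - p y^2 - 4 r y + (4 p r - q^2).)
h(y) = y^3 + 2*y^2 - 48*y - 145

Identify coefficients: p = -2, q = 7, r = 12.
Plug into h(y) = y^3 - p y^2 - 4 r y + (4 p r - q^2):
  h(y) = y^3 - (-2) y^2 - 4*(12) y + (4*(-2)*(12) - (7)^2)
       = y^3 + (2) y^2 + (-48) y + (-145).
Simplifying: h(y) = y^3 + 2*y^2 - 48*y - 145.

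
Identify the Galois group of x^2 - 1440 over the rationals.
Gal(K/Q) = Z/2Z (cyclic of order 2)

x^2 - 1440 is irreducible over Q since 1440 is not a rational square. The splitting field Q(sqrt(1440)) has degree 2 over Q, and its unique nontrivial automorphism is sqrt(1440) ↦ -sqrt(1440). Hence Gal(Q(sqrt(1440))/Q) = Z/2Z.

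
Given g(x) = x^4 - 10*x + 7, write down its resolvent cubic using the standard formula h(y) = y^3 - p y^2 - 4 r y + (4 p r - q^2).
h(y) = y^3 - 28*y - 100

Identify coefficients: p = 0, q = -10, r = 7.
Plug into h(y) = y^3 - p y^2 - 4 r y + (4 p r - q^2):
  h(y) = y^3 - (0) y^2 - 4*(7) y + (4*(0)*(7) - (-10)^2)
       = y^3 + (0) y^2 + (-28) y + (-100).
Simplifying: h(y) = y^3 - 28*y - 100.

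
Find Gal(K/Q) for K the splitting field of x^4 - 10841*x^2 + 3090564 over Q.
Gal(K/Q) = Z/2Z (cyclic of order 2)

f factors as (x^2 - 10548)(x^2 - 293), so the splitting field is K = Q(sqrt(10548), sqrt(293)). The squarefree part of 10548 is 293 and the squarefree part of 293 is also 293, so sqrt(10548) and sqrt(293) are both rational multiples of sqrt(293). Hence Q(sqrt(10548)) = Q(sqrt(293)) = Q(sqrt(293)), and the splitting field collapses to a single degree-2 extension with Galois group Z/2Z.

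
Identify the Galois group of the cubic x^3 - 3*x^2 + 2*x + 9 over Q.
Gal(K/Q) = S_3 (symmetric group of order 6)

Compute the discriminant of x^3 + (-3)*x^2 + (2)*x + (9): Δ = -2183. Since Δ is not a rational square, the Galois group is not contained in A_3; it must be the full S_3 (irreducibility of the cubic rules out anything smaller).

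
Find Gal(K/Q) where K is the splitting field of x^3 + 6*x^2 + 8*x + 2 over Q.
Gal(K/Q) = S_3 (symmetric group of order 6)

Compute the discriminant of x^3 + (6)*x^2 + (8)*x + (2): Δ = 148. Since Δ is not a rational square, the Galois group is not contained in A_3; it must be the full S_3 (irreducibility of the cubic rules out anything smaller).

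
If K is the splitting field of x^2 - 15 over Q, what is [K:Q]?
[K:Q] = 2

The polynomial x^2 - 15 is irreducible over Q since 15 is not a perfect square. Its splitting field is Q(sqrt(15)), which has degree 2 over Q.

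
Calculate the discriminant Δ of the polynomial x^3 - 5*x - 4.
Δ = 68

For x^3 + a x^2 + b x + c the discriminant is Δ = 18 a b c - 4 a^3 c + a^2 b^2 - 4 b^3 - 27 c^2.
Plug a = 0, b = -5, c = -4:
  18*(0)*(-5)*(-4) - 4*(0)^3*(-4) + (0)^2*(-5)^2 - 4*(-5)^3 - 27*(-4)^2
  = 0 + (0) + 0 + (500) + (-432)
  = 68.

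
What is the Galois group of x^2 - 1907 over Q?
Gal(K/Q) = Z/2Z (cyclic of order 2)

x^2 - 1907 is irreducible over Q since 1907 is not a rational square. The splitting field Q(sqrt(1907)) has degree 2 over Q, and its unique nontrivial automorphism is sqrt(1907) ↦ -sqrt(1907). Hence Gal(Q(sqrt(1907))/Q) = Z/2Z.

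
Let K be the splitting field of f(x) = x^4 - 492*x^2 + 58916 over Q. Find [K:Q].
[K:Q] = 4

f factors as (x^2 - 206)(x^2 - 286); the splitting field is K = Q(sqrt(206), sqrt(286)). Since 206, 286, and 58916 are all non-squares in Q, the three subfields Q(sqrt(206)), Q(sqrt(286)), Q(sqrt(58916)) are distinct degree-2 extensions, so [K:Q] = 4 (Klein four Galois group).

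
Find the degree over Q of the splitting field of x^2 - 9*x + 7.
[K:Q] = 2

The discriminant of x^2 + (-9)*x + (7) is b^2 - 4c = 81 - (28) = 53. Since 53 is not a perfect square in Q, the polynomial is irreducible over Q. Its two roots generate a degree-2 extension, so [K:Q] = 2.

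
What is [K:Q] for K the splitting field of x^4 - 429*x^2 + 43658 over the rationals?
[K:Q] = 4

f factors as (x^2 - 166)(x^2 - 263); the splitting field is K = Q(sqrt(166), sqrt(263)). Since 166, 263, and 43658 are all non-squares in Q, the three subfields Q(sqrt(166)), Q(sqrt(263)), Q(sqrt(43658)) are distinct degree-2 extensions, so [K:Q] = 4 (Klein four Galois group).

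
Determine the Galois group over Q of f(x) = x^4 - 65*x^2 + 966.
Gal(K/Q) = V_4 (Klein four-group, Z/2Z × Z/2Z)

f factors as (x^2 - 23)(x^2 - 42), so the splitting field is K = Q(sqrt(23), sqrt(42)). The elements 23, 42, 966 are all non-squares in Q, so sqrt(23) and sqrt(42) generate independent quadratic extensions. Thus [K:Q] = 4 and Gal(K/Q) is generated by the two order-2 automorphisms sqrt(23) ↦ -sqrt(23) and sqrt(42) ↦ -sqrt(42), giving V_4.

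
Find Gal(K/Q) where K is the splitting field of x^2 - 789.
Gal(K/Q) = Z/2Z (cyclic of order 2)

x^2 - 789 is irreducible over Q since 789 is not a rational square. The splitting field Q(sqrt(789)) has degree 2 over Q, and its unique nontrivial automorphism is sqrt(789) ↦ -sqrt(789). Hence Gal(Q(sqrt(789))/Q) = Z/2Z.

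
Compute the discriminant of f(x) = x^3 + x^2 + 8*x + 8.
Δ = -2592

For x^3 + a x^2 + b x + c the discriminant is Δ = 18 a b c - 4 a^3 c + a^2 b^2 - 4 b^3 - 27 c^2.
Plug a = 1, b = 8, c = 8:
  18*(1)*(8)*(8) - 4*(1)^3*(8) + (1)^2*(8)^2 - 4*(8)^3 - 27*(8)^2
  = 1152 + (-32) + 64 + (-2048) + (-1728)
  = -2592.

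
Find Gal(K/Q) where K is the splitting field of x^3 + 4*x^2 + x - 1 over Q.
Gal(K/Q) = A_3 (cyclic of order 3)

Compute the discriminant of x^3 + (4)*x^2 + (1)*x + (-1): Δ = 169. Since Δ is a perfect square (Δ = 13^2), the Galois group is contained in A_3. Irreducibility forces the group to be transitive on three roots, so Gal = A_3.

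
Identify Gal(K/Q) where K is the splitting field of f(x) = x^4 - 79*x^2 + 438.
Gal(K/Q) = V_4 (Klein four-group, Z/2Z × Z/2Z)

f factors as (x^2 - 73)(x^2 - 6), so the splitting field is K = Q(sqrt(73), sqrt(6)). The elements 73, 6, 438 are all non-squares in Q, so sqrt(73) and sqrt(6) generate independent quadratic extensions. Thus [K:Q] = 4 and Gal(K/Q) is generated by the two order-2 automorphisms sqrt(73) ↦ -sqrt(73) and sqrt(6) ↦ -sqrt(6), giving V_4.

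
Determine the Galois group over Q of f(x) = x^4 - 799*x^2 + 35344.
Gal(K/Q) = Z/2Z (cyclic of order 2)

f factors as (x^2 - 47)(x^2 - 752), so the splitting field is K = Q(sqrt(47), sqrt(752)). The squarefree part of 47 is 47 and the squarefree part of 752 is also 47, so sqrt(47) and sqrt(752) are both rational multiples of sqrt(47). Hence Q(sqrt(47)) = Q(sqrt(752)) = Q(sqrt(47)), and the splitting field collapses to a single degree-2 extension with Galois group Z/2Z.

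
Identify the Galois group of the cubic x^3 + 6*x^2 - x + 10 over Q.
Gal(K/Q) = S_3 (symmetric group of order 6)

Compute the discriminant of x^3 + (6)*x^2 + (-1)*x + (10): Δ = -12380. Since Δ is not a rational square, the Galois group is not contained in A_3; it must be the full S_3 (irreducibility of the cubic rules out anything smaller).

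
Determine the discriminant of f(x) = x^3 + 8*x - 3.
Δ = -2291

For a depressed cubic x^3 + p x + q the discriminant is Δ = -4 p^3 - 27 q^2 = -4*(8)^3 - 27*(-3)^2 = -2048 - 243 = -2291.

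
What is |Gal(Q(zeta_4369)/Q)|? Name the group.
|Gal(Q(zeta_4369)/Q)| = phi(4369) = 4096; group ≅ (Z/4369Z)^* ≅ Z/16Z × Z/256Z

The n-th cyclotomic polynomial Φ_4369(x) is the minimal polynomial of zeta_4369 over Q and has degree phi(4369) = 4096. So Q(zeta_4369) is a degree-4096 Galois extension with Galois group (Z/4369Z)^*. By CRT, (Z/4369Z)^* ≅ (Z/17Z)^* × (Z/257Z)^*. Each prime-power unit group is (Z/17Z)^* ≅ Z/16Z; (Z/257Z)^* ≅ Z/256Z. Hence Gal(Q(zeta_4369)/Q) ≅ Z/16Z × Z/256Z.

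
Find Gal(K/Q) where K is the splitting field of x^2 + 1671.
Gal(K/Q) = Z/2Z (cyclic of order 2)

x^2 + 1671 is irreducible over Q since -1671 is not a rational square. The splitting field Q(sqrt(-1671)) has degree 2 over Q, and its unique nontrivial automorphism is sqrt(-1671) ↦ -sqrt(-1671). Hence Gal(Q(sqrt(-1671))/Q) = Z/2Z.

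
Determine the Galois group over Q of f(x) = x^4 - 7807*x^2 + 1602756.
Gal(K/Q) = Z/2Z (cyclic of order 2)

f factors as (x^2 - 211)(x^2 - 7596), so the splitting field is K = Q(sqrt(211), sqrt(7596)). The squarefree part of 211 is 211 and the squarefree part of 7596 is also 211, so sqrt(211) and sqrt(7596) are both rational multiples of sqrt(211). Hence Q(sqrt(211)) = Q(sqrt(7596)) = Q(sqrt(211)), and the splitting field collapses to a single degree-2 extension with Galois group Z/2Z.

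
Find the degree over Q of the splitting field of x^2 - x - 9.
[K:Q] = 2

The discriminant of x^2 + (-1)*x + (-9) is b^2 - 4c = 1 - (-36) = 37. Since 37 is not a perfect square in Q, the polynomial is irreducible over Q. Its two roots generate a degree-2 extension, so [K:Q] = 2.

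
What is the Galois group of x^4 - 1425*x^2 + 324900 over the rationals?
Gal(K/Q) = Z/2Z (cyclic of order 2)

f factors as (x^2 - 1140)(x^2 - 285), so the splitting field is K = Q(sqrt(1140), sqrt(285)). The squarefree part of 1140 is 285 and the squarefree part of 285 is also 285, so sqrt(1140) and sqrt(285) are both rational multiples of sqrt(285). Hence Q(sqrt(1140)) = Q(sqrt(285)) = Q(sqrt(285)), and the splitting field collapses to a single degree-2 extension with Galois group Z/2Z.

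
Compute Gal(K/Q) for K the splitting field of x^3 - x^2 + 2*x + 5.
Gal(K/Q) = S_3 (symmetric group of order 6)

Compute the discriminant of x^3 + (-1)*x^2 + (2)*x + (5): Δ = -863. Since Δ is not a rational square, the Galois group is not contained in A_3; it must be the full S_3 (irreducibility of the cubic rules out anything smaller).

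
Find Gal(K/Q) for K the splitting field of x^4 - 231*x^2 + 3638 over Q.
Gal(K/Q) = V_4 (Klein four-group, Z/2Z × Z/2Z)

f factors as (x^2 - 214)(x^2 - 17), so the splitting field is K = Q(sqrt(214), sqrt(17)). The elements 214, 17, 3638 are all non-squares in Q, so sqrt(214) and sqrt(17) generate independent quadratic extensions. Thus [K:Q] = 4 and Gal(K/Q) is generated by the two order-2 automorphisms sqrt(214) ↦ -sqrt(214) and sqrt(17) ↦ -sqrt(17), giving V_4.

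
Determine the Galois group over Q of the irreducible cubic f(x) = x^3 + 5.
Gal(K/Q) = S_3 (symmetric group of order 6)

Compute the discriminant of x^3 + (0)*x^2 + (0)*x + (5): Δ = -675. Since Δ is not a rational square, the Galois group is not contained in A_3; it must be the full S_3 (irreducibility of the cubic rules out anything smaller).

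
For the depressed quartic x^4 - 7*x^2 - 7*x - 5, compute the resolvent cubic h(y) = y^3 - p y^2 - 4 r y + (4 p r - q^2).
h(y) = y^3 + 7*y^2 + 20*y + 91

Identify coefficients: p = -7, q = -7, r = -5.
Plug into h(y) = y^3 - p y^2 - 4 r y + (4 p r - q^2):
  h(y) = y^3 - (-7) y^2 - 4*(-5) y + (4*(-7)*(-5) - (-7)^2)
       = y^3 + (7) y^2 + (20) y + (91).
Simplifying: h(y) = y^3 + 7*y^2 + 20*y + 91.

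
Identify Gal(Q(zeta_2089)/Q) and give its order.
|Gal(Q(zeta_2089)/Q)| = phi(2089) = 2088; group ≅ (Z/2089Z)^* ≅ Z/2088Z

The n-th cyclotomic polynomial Φ_2089(x) is the minimal polynomial of zeta_2089 over Q and has degree phi(2089) = 2088. So Q(zeta_2089) is a degree-2088 Galois extension with Galois group (Z/2089Z)^*. (Z/2089Z)^* is cyclic since 2089 is an odd prime power (or 4). Hence Gal(Q(zeta_2089)/Q) ≅ Z/2088Z.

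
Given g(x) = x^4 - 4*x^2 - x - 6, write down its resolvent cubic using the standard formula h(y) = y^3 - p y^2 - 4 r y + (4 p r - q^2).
h(y) = y^3 + 4*y^2 + 24*y + 95

Identify coefficients: p = -4, q = -1, r = -6.
Plug into h(y) = y^3 - p y^2 - 4 r y + (4 p r - q^2):
  h(y) = y^3 - (-4) y^2 - 4*(-6) y + (4*(-4)*(-6) - (-1)^2)
       = y^3 + (4) y^2 + (24) y + (95).
Simplifying: h(y) = y^3 + 4*y^2 + 24*y + 95.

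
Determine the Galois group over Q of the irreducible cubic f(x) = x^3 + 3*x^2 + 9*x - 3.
Gal(K/Q) = S_3 (symmetric group of order 6)

Compute the discriminant of x^3 + (3)*x^2 + (9)*x + (-3): Δ = -3564. Since Δ is not a rational square, the Galois group is not contained in A_3; it must be the full S_3 (irreducibility of the cubic rules out anything smaller).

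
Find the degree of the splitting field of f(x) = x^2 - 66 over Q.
[K:Q] = 2

The polynomial x^2 - 66 is irreducible over Q since 66 is not a perfect square. Its splitting field is Q(sqrt(66)), which has degree 2 over Q.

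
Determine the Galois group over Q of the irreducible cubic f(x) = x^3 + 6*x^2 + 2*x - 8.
Gal(K/Q) = S_3 (symmetric group of order 6)

Compute the discriminant of x^3 + (6)*x^2 + (2)*x + (-8): Δ = 3568. Since Δ is not a rational square, the Galois group is not contained in A_3; it must be the full S_3 (irreducibility of the cubic rules out anything smaller).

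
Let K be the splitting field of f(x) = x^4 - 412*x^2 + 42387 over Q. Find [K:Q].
[K:Q] = 4

f factors as (x^2 - 213)(x^2 - 199); the splitting field is K = Q(sqrt(213), sqrt(199)). Since 213, 199, and 42387 are all non-squares in Q, the three subfields Q(sqrt(213)), Q(sqrt(199)), Q(sqrt(42387)) are distinct degree-2 extensions, so [K:Q] = 4 (Klein four Galois group).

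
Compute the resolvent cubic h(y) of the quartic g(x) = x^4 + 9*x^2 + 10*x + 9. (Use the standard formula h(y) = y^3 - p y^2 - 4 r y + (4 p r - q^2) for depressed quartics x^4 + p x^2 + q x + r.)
h(y) = y^3 - 9*y^2 - 36*y + 224

Identify coefficients: p = 9, q = 10, r = 9.
Plug into h(y) = y^3 - p y^2 - 4 r y + (4 p r - q^2):
  h(y) = y^3 - (9) y^2 - 4*(9) y + (4*(9)*(9) - (10)^2)
       = y^3 + (-9) y^2 + (-36) y + (224).
Simplifying: h(y) = y^3 - 9*y^2 - 36*y + 224.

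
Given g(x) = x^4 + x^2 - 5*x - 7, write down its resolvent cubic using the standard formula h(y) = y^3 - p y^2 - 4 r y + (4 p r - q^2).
h(y) = y^3 - y^2 + 28*y - 53

Identify coefficients: p = 1, q = -5, r = -7.
Plug into h(y) = y^3 - p y^2 - 4 r y + (4 p r - q^2):
  h(y) = y^3 - (1) y^2 - 4*(-7) y + (4*(1)*(-7) - (-5)^2)
       = y^3 + (-1) y^2 + (28) y + (-53).
Simplifying: h(y) = y^3 - y^2 + 28*y - 53.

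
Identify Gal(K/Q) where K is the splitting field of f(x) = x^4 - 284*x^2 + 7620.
Gal(K/Q) = V_4 (Klein four-group, Z/2Z × Z/2Z)

f factors as (x^2 - 254)(x^2 - 30), so the splitting field is K = Q(sqrt(254), sqrt(30)). The elements 254, 30, 7620 are all non-squares in Q, so sqrt(254) and sqrt(30) generate independent quadratic extensions. Thus [K:Q] = 4 and Gal(K/Q) is generated by the two order-2 automorphisms sqrt(254) ↦ -sqrt(254) and sqrt(30) ↦ -sqrt(30), giving V_4.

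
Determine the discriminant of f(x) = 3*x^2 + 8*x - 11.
Δ = 196

For a quadratic a x^2 + b x + c the discriminant is Δ = b^2 - 4ac = (8)^2 - 4*(3)*(-11) = 64 - (-132) = 196.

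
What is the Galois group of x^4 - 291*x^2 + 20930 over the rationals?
Gal(K/Q) = V_4 (Klein four-group, Z/2Z × Z/2Z)

f factors as (x^2 - 130)(x^2 - 161), so the splitting field is K = Q(sqrt(130), sqrt(161)). The elements 130, 161, 20930 are all non-squares in Q, so sqrt(130) and sqrt(161) generate independent quadratic extensions. Thus [K:Q] = 4 and Gal(K/Q) is generated by the two order-2 automorphisms sqrt(130) ↦ -sqrt(130) and sqrt(161) ↦ -sqrt(161), giving V_4.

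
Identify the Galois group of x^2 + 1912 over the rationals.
Gal(K/Q) = Z/2Z (cyclic of order 2)

x^2 + 1912 is irreducible over Q since -1912 is not a rational square. The splitting field Q(sqrt(-1912)) has degree 2 over Q, and its unique nontrivial automorphism is sqrt(-1912) ↦ -sqrt(-1912). Hence Gal(Q(sqrt(-1912))/Q) = Z/2Z.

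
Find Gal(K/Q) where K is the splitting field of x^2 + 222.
Gal(K/Q) = Z/2Z (cyclic of order 2)

x^2 + 222 is irreducible over Q since -222 is not a rational square. The splitting field Q(sqrt(-222)) has degree 2 over Q, and its unique nontrivial automorphism is sqrt(-222) ↦ -sqrt(-222). Hence Gal(Q(sqrt(-222))/Q) = Z/2Z.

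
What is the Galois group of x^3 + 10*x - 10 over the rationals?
Gal(K/Q) = S_3 (symmetric group of order 6)

Compute the discriminant of x^3 + (0)*x^2 + (10)*x + (-10): Δ = -6700. Since Δ is not a rational square, the Galois group is not contained in A_3; it must be the full S_3 (irreducibility of the cubic rules out anything smaller).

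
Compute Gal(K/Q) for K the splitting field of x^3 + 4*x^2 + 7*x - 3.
Gal(K/Q) = S_3 (symmetric group of order 6)

Compute the discriminant of x^3 + (4)*x^2 + (7)*x + (-3): Δ = -1575. Since Δ is not a rational square, the Galois group is not contained in A_3; it must be the full S_3 (irreducibility of the cubic rules out anything smaller).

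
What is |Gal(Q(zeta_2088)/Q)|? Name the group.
|Gal(Q(zeta_2088)/Q)| = phi(2088) = 672; group ≅ (Z/2088Z)^* ≅ Z/2Z × Z/2Z × Z/6Z × Z/28Z

The n-th cyclotomic polynomial Φ_2088(x) is the minimal polynomial of zeta_2088 over Q and has degree phi(2088) = 672. So Q(zeta_2088) is a degree-672 Galois extension with Galois group (Z/2088Z)^*. By CRT, (Z/2088Z)^* ≅ (Z/8Z)^* × (Z/9Z)^* × (Z/29Z)^*. Each prime-power unit group is (Z/8Z)^* ≅ Z/2Z × Z/2Z; (Z/9Z)^* ≅ Z/6Z; (Z/29Z)^* ≅ Z/28Z. Hence Gal(Q(zeta_2088)/Q) ≅ Z/2Z × Z/2Z × Z/6Z × Z/28Z.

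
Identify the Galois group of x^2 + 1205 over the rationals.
Gal(K/Q) = Z/2Z (cyclic of order 2)

x^2 + 1205 is irreducible over Q since -1205 is not a rational square. The splitting field Q(sqrt(-1205)) has degree 2 over Q, and its unique nontrivial automorphism is sqrt(-1205) ↦ -sqrt(-1205). Hence Gal(Q(sqrt(-1205))/Q) = Z/2Z.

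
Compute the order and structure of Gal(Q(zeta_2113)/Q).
|Gal(Q(zeta_2113)/Q)| = phi(2113) = 2112; group ≅ (Z/2113Z)^* ≅ Z/2112Z

The n-th cyclotomic polynomial Φ_2113(x) is the minimal polynomial of zeta_2113 over Q and has degree phi(2113) = 2112. So Q(zeta_2113) is a degree-2112 Galois extension with Galois group (Z/2113Z)^*. (Z/2113Z)^* is cyclic since 2113 is an odd prime power (or 4). Hence Gal(Q(zeta_2113)/Q) ≅ Z/2112Z.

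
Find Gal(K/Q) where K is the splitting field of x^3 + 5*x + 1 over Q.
Gal(K/Q) = S_3 (symmetric group of order 6)

Compute the discriminant of x^3 + (0)*x^2 + (5)*x + (1): Δ = -527. Since Δ is not a rational square, the Galois group is not contained in A_3; it must be the full S_3 (irreducibility of the cubic rules out anything smaller).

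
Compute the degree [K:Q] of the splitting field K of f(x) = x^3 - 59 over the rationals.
[K:Q] = 6

x^3 - 59 has one real root r = 59^(1/3) and two complex roots r*zeta_3, r*zeta_3^2 where zeta_3 = e^(2*pi*i/3). The splitting field is Q(r, zeta_3). [Q(r):Q] = 3 and [Q(zeta_3):Q] = 2 with gcd = 1, so [Q(r, zeta_3):Q] = 3 * 2 = 6.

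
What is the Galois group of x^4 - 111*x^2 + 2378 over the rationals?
Gal(K/Q) = V_4 (Klein four-group, Z/2Z × Z/2Z)

f factors as (x^2 - 29)(x^2 - 82), so the splitting field is K = Q(sqrt(29), sqrt(82)). The elements 29, 82, 2378 are all non-squares in Q, so sqrt(29) and sqrt(82) generate independent quadratic extensions. Thus [K:Q] = 4 and Gal(K/Q) is generated by the two order-2 automorphisms sqrt(29) ↦ -sqrt(29) and sqrt(82) ↦ -sqrt(82), giving V_4.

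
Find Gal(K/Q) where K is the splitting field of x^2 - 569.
Gal(K/Q) = Z/2Z (cyclic of order 2)

x^2 - 569 is irreducible over Q since 569 is not a rational square. The splitting field Q(sqrt(569)) has degree 2 over Q, and its unique nontrivial automorphism is sqrt(569) ↦ -sqrt(569). Hence Gal(Q(sqrt(569))/Q) = Z/2Z.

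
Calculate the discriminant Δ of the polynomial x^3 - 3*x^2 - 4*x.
Δ = 400

For x^3 + a x^2 + b x + c the discriminant is Δ = 18 a b c - 4 a^3 c + a^2 b^2 - 4 b^3 - 27 c^2.
Plug a = -3, b = -4, c = 0:
  18*(-3)*(-4)*(0) - 4*(-3)^3*(0) + (-3)^2*(-4)^2 - 4*(-4)^3 - 27*(0)^2
  = 0 + (0) + 144 + (256) + (0)
  = 400.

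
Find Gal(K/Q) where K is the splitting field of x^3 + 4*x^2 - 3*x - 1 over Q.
Gal(K/Q) = S_3 (symmetric group of order 6)

Compute the discriminant of x^3 + (4)*x^2 + (-3)*x + (-1): Δ = 697. Since Δ is not a rational square, the Galois group is not contained in A_3; it must be the full S_3 (irreducibility of the cubic rules out anything smaller).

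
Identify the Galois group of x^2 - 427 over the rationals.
Gal(K/Q) = Z/2Z (cyclic of order 2)

x^2 - 427 is irreducible over Q since 427 is not a rational square. The splitting field Q(sqrt(427)) has degree 2 over Q, and its unique nontrivial automorphism is sqrt(427) ↦ -sqrt(427). Hence Gal(Q(sqrt(427))/Q) = Z/2Z.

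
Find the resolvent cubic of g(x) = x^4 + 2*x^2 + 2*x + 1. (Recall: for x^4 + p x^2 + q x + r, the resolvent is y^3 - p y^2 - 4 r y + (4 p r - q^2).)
h(y) = y^3 - 2*y^2 - 4*y + 4

Identify coefficients: p = 2, q = 2, r = 1.
Plug into h(y) = y^3 - p y^2 - 4 r y + (4 p r - q^2):
  h(y) = y^3 - (2) y^2 - 4*(1) y + (4*(2)*(1) - (2)^2)
       = y^3 + (-2) y^2 + (-4) y + (4).
Simplifying: h(y) = y^3 - 2*y^2 - 4*y + 4.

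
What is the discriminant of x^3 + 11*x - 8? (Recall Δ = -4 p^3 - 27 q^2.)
Δ = -7052

For a depressed cubic x^3 + p x + q the discriminant is Δ = -4 p^3 - 27 q^2 = -4*(11)^3 - 27*(-8)^2 = -5324 - 1728 = -7052.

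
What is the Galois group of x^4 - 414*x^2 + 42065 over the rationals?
Gal(K/Q) = V_4 (Klein four-group, Z/2Z × Z/2Z)

f factors as (x^2 - 235)(x^2 - 179), so the splitting field is K = Q(sqrt(235), sqrt(179)). The elements 235, 179, 42065 are all non-squares in Q, so sqrt(235) and sqrt(179) generate independent quadratic extensions. Thus [K:Q] = 4 and Gal(K/Q) is generated by the two order-2 automorphisms sqrt(235) ↦ -sqrt(235) and sqrt(179) ↦ -sqrt(179), giving V_4.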